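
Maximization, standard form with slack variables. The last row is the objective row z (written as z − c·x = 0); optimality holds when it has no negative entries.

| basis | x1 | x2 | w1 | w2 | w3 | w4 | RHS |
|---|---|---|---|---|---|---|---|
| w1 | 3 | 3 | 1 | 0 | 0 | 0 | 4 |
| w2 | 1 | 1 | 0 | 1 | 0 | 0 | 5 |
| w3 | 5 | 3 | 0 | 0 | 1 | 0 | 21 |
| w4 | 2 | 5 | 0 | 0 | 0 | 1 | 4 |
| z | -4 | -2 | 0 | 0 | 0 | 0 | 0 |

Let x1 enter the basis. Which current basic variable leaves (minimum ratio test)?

Column x1 entries and ratios — w1: 4/3 = 4/3; w2: 5/1 = 5; w3: 21/5 = 21/5; w4: 4/2 = 2.
Smallest ratio is 4/3 in the row of w1, so w1 leaves.

w1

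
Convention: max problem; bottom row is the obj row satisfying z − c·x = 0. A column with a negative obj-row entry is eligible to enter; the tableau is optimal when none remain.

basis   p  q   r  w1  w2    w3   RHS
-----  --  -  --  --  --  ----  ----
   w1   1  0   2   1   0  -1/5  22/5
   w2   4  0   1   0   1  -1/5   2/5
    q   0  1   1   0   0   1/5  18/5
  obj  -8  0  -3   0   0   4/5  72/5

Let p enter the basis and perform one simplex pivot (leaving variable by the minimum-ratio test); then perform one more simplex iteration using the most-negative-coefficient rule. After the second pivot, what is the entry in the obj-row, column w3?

Ratio test on column p — row 1: (22/5)/1 = 22/5; row 2: (2/5)/4 = 1/10; row 3: entry 0 ≤ 0. Minimum is 1/10 at row 2 (w2 leaves); pivot element 4.
Divide row 2 by 4; eliminate column p from the other rows.
Second iteration: most negative obj-row entry is -1 in column r, so r enters.
Ratio test on column r — row 1: (43/10)/(7/4) = 86/35; row 2: (1/10)/(1/4) = 2/5; row 3: (18/5)/1 = 18/5. Minimum is 2/5 at row 2 (p leaves); pivot element 1/4.
Divide row 2 by 1/4; eliminate column r from the other rows.
After both pivots, the entry at the obj-row, column w3 is 1/5.

1/5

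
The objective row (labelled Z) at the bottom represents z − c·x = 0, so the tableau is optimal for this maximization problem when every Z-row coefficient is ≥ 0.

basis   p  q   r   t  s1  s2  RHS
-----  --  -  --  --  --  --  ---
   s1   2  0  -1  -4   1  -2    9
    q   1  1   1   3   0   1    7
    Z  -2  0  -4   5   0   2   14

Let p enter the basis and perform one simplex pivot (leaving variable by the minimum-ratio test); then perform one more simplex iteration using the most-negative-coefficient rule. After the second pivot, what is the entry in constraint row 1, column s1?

Ratio test on column p — row 1: 9/2 = 9/2; row 2: 7/1 = 7. Minimum is 9/2 at row 1 (s1 leaves); pivot element 2.
Divide row 1 by 2; eliminate column p from the other rows.
Second iteration: most negative Z-row entry is -5 in column r, so r enters.
Ratio test on column r — row 1: entry -1/2 ≤ 0; row 2: (5/2)/(3/2) = 5/3. Minimum is 5/3 at row 2 (q leaves); pivot element 3/2.
Divide row 2 by 3/2; eliminate column r from the other rows.
After both pivots, the entry at constraint row 1, column s1 is 1/3.

1/3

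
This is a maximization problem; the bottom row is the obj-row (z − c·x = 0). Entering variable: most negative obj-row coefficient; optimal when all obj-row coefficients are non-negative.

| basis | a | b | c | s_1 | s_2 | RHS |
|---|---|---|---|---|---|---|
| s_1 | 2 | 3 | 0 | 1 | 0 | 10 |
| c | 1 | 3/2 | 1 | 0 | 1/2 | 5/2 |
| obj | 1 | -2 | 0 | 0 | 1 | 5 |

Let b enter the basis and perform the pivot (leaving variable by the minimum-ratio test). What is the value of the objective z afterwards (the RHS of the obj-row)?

25/3

Ratio test on column b — row 1: 10/3 = 10/3; row 2: (5/2)/(3/2) = 5/3. Minimum is 5/3 at row 2 (c leaves); pivot element 3/2.
Pivot on row 2; the obj-row RHS becomes 5 − (-2)·(5/3) = 25/3.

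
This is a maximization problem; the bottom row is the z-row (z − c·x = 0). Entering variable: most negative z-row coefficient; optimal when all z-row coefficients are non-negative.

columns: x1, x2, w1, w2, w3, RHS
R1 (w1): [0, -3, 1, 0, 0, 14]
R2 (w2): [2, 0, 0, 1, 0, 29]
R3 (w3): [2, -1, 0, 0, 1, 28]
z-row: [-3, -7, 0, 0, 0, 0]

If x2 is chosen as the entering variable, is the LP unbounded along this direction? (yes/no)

Every constraint-row entry in column x2 is ≤ 0, so increasing x2 is unbounded.

yes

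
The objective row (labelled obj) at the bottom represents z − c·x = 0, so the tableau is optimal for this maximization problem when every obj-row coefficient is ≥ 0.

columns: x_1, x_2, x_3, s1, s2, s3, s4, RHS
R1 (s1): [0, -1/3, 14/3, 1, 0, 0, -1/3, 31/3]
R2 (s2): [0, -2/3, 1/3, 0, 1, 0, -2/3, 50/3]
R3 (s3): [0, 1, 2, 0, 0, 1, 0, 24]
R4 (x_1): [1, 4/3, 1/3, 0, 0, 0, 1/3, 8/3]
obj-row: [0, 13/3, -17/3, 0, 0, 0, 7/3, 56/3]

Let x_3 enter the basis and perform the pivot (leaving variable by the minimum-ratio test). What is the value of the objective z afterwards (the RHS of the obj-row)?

Ratio test on column x_3 — row 1: (31/3)/(14/3) = 31/14; row 2: (50/3)/(1/3) = 50; row 3: 24/2 = 12; row 4: (8/3)/(1/3) = 8. Minimum is 31/14 at row 1 (s1 leaves); pivot element 14/3.
Pivot on row 1; the obj-row RHS becomes 56/3 − (-17/3)·(31/14) = 437/14.

437/14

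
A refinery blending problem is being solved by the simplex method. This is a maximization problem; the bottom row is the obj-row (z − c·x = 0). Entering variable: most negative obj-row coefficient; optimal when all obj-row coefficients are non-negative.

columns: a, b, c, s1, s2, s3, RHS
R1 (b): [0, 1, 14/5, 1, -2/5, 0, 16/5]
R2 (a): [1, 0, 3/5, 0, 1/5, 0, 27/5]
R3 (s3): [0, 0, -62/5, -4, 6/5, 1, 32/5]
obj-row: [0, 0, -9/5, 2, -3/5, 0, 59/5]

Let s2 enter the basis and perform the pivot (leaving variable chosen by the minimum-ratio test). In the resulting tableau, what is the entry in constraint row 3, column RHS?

Ratio test on column s2 — row 1: entry -2/5 ≤ 0; row 2: (27/5)/(1/5) = 27; row 3: (32/5)/(6/5) = 16/3. Minimum is 16/3 at row 3 (s3 leaves); pivot element 6/5.
Divide row 3 by 6/5; eliminate column s2 from the other rows.
In the new row 3, the RHS entry is the old entry divided by the pivot: (32/5)/(6/5) = 16/3.

16/3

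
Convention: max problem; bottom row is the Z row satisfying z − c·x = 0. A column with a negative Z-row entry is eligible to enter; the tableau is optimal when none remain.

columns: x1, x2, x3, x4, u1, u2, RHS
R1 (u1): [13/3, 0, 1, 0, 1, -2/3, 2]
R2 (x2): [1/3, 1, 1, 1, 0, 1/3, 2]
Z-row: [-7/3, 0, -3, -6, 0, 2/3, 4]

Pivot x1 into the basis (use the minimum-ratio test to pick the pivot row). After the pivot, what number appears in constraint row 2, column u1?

-1/13

Ratio test on column x1 — row 1: 2/(13/3) = 6/13; row 2: 2/(1/3) = 6. Minimum is 6/13 at row 1 (u1 leaves); pivot element 13/3.
Divide row 1 by 13/3; eliminate column x1 from the other rows.
Row 2 update in column u1: 0 − (1/3)·(3/13) = -1/13.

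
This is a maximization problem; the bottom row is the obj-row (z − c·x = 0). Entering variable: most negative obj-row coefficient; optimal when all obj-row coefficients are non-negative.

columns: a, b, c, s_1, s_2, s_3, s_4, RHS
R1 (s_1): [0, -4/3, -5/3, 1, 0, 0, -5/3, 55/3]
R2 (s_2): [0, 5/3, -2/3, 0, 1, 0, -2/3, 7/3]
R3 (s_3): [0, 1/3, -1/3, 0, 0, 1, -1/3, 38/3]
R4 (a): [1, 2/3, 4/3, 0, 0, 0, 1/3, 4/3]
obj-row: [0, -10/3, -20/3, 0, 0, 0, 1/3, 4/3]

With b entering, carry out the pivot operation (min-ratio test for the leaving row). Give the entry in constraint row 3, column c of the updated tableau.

-1/5

Ratio test on column b — row 1: entry -4/3 ≤ 0; row 2: (7/3)/(5/3) = 7/5; row 3: (38/3)/(1/3) = 38; row 4: (4/3)/(2/3) = 2. Minimum is 7/5 at row 2 (s_2 leaves); pivot element 5/3.
Divide row 2 by 5/3; eliminate column b from the other rows.
Row 3 update in column c: -1/3 − (1/3)·(-2/5) = -1/5.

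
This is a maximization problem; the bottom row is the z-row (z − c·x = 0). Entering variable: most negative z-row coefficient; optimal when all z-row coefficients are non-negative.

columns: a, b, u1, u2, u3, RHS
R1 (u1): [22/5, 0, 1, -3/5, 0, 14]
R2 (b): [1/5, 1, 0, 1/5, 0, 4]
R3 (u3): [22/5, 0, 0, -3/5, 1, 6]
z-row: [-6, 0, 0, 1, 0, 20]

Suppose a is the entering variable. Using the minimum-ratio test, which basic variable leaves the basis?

Column a entries and ratios — u1: 14/(22/5) = 35/11; b: 4/(1/5) = 20; u3: 6/(22/5) = 15/11.
Smallest ratio is 15/11 in the row of u3, so u3 leaves.

u3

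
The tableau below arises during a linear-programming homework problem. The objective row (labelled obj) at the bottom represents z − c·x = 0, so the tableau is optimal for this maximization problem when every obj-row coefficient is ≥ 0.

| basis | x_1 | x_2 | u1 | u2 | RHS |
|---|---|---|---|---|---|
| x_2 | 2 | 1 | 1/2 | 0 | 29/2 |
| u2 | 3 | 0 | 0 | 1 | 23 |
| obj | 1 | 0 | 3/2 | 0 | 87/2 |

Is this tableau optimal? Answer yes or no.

Every obj-row coefficient is ≥ 0, so the tableau is optimal.

yes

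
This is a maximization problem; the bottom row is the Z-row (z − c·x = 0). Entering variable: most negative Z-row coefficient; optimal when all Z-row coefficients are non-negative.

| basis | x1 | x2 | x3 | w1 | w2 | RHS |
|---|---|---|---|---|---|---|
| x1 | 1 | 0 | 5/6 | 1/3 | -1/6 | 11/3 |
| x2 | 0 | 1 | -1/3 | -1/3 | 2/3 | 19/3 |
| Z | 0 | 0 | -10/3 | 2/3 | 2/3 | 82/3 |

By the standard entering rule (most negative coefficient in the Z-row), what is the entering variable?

x3

Negative Z-row entries: x3: -10/3.
The most negative is -10/3 in column x3, so x3 enters.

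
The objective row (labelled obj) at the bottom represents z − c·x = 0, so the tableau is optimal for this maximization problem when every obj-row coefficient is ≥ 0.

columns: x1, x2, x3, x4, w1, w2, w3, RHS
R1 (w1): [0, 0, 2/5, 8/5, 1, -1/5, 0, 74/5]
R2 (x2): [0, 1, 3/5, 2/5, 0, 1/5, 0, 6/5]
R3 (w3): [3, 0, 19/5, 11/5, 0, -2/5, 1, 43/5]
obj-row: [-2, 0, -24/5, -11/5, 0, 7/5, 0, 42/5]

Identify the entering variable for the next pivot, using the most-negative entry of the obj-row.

x3

Negative obj-row entries: x1: -2, x3: -24/5, x4: -11/5.
The most negative is -24/5 in column x3, so x3 enters.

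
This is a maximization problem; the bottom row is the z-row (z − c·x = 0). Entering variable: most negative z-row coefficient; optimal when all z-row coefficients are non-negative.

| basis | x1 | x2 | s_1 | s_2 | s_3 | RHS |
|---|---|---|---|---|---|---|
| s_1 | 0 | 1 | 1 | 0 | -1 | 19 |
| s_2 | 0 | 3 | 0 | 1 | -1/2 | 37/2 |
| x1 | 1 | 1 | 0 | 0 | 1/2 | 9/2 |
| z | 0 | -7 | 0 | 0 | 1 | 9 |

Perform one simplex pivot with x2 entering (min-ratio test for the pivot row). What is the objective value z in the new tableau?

81/2

Ratio test on column x2 — row 1: 19/1 = 19; row 2: (37/2)/3 = 37/6; row 3: (9/2)/1 = 9/2. Minimum is 9/2 at row 3 (x1 leaves); pivot element 1.
Pivot on row 3; the z-row RHS becomes 9 − (-7)·(9/2) = 81/2.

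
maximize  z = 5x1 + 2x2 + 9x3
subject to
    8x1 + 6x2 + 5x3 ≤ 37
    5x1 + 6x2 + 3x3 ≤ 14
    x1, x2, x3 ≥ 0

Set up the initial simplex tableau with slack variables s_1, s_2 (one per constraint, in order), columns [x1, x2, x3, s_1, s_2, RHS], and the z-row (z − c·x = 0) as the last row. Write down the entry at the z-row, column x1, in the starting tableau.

The z-row carries the negated objective coefficients: the x1 entry is -5.

-5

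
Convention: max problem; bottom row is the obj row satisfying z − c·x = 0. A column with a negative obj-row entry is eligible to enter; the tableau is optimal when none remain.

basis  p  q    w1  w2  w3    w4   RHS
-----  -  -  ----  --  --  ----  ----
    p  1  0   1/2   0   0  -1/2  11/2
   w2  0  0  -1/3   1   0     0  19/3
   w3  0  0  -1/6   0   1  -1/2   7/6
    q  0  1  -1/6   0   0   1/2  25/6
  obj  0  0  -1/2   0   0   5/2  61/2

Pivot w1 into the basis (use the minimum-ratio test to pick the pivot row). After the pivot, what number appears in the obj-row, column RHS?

36

Ratio test on column w1 — row 1: (11/2)/(1/2) = 11; row 2: entry -1/3 ≤ 0; row 3: entry -1/6 ≤ 0; row 4: entry -1/6 ≤ 0. Minimum is 11 at row 1 (p leaves); pivot element 1/2.
Divide row 1 by 1/2; eliminate column w1 from the other rows.
obj-row update in column RHS: 61/2 − (-1/2)·11 = 36.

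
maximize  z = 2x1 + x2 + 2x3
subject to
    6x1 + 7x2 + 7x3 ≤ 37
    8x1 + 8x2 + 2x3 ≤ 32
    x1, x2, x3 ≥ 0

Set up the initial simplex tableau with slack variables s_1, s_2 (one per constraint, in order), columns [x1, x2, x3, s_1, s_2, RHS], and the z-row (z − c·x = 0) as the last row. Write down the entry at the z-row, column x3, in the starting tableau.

The z-row carries the negated objective coefficients: the x3 entry is -2.

-2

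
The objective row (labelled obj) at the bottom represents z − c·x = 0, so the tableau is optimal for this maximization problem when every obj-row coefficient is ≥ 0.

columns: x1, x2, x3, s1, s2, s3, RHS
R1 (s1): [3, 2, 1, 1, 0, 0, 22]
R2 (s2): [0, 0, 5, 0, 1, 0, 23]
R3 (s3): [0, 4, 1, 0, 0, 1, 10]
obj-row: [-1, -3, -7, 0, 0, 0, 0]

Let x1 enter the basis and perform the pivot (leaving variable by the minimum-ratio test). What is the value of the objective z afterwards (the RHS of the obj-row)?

Ratio test on column x1 — row 1: 22/3 = 22/3; row 2: entry 0 ≤ 0; row 3: entry 0 ≤ 0. Minimum is 22/3 at row 1 (s1 leaves); pivot element 3.
Pivot on row 1; the obj-row RHS becomes 0 − (-1)·(22/3) = 22/3.

22/3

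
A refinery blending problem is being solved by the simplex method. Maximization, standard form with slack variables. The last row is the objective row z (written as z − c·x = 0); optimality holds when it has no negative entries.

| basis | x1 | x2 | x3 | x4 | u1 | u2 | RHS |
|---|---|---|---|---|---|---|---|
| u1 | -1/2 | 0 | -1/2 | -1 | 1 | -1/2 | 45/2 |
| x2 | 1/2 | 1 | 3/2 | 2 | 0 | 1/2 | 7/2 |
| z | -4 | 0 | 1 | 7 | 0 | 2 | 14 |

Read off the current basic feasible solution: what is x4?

0

x4 is not in the basis, so in the current basic feasible solution x4 = 0.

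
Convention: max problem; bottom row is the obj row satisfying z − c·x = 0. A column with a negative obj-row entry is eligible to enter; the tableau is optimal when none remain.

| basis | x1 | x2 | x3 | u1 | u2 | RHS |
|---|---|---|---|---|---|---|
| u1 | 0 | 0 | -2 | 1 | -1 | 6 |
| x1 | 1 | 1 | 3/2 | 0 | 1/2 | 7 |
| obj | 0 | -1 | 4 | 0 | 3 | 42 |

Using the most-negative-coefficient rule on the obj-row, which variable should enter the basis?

x2

Negative obj-row entries: x2: -1.
The most negative is -1 in column x2, so x2 enters.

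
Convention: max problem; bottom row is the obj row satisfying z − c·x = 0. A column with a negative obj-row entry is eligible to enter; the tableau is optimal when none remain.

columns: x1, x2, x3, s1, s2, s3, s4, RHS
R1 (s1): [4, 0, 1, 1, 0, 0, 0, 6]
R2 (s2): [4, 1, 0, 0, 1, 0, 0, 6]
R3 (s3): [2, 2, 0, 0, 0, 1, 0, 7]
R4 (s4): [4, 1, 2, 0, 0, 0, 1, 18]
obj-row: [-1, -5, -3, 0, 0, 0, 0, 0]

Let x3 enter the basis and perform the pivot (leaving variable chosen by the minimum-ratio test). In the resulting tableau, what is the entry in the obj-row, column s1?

3

Ratio test on column x3 — row 1: 6/1 = 6; row 2: entry 0 ≤ 0; row 3: entry 0 ≤ 0; row 4: 18/2 = 9. Minimum is 6 at row 1 (s1 leaves); pivot element 1.
Divide row 1 by 1; eliminate column x3 from the other rows.
obj-row update in column s1: 0 − (-3)·1 = 3.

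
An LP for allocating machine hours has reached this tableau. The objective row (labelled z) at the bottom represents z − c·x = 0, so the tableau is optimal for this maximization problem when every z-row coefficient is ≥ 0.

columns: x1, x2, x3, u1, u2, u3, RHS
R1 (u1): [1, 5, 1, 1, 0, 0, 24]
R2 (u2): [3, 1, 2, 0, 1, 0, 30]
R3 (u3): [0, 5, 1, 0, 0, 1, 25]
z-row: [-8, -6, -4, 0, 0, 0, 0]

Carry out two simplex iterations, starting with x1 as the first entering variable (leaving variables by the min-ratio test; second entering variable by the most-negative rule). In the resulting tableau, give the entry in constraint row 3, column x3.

9/14

Ratio test on column x1 — row 1: 24/1 = 24; row 2: 30/3 = 10; row 3: entry 0 ≤ 0. Minimum is 10 at row 2 (u2 leaves); pivot element 3.
Divide row 2 by 3; eliminate column x1 from the other rows.
Second iteration: most negative z-row entry is -10/3 in column x2, so x2 enters.
Ratio test on column x2 — row 1: 14/(14/3) = 3; row 2: 10/(1/3) = 30; row 3: 25/5 = 5. Minimum is 3 at row 1 (u1 leaves); pivot element 14/3.
Divide row 1 by 14/3; eliminate column x2 from the other rows.
After both pivots, the entry at constraint row 3, column x3 is 9/14.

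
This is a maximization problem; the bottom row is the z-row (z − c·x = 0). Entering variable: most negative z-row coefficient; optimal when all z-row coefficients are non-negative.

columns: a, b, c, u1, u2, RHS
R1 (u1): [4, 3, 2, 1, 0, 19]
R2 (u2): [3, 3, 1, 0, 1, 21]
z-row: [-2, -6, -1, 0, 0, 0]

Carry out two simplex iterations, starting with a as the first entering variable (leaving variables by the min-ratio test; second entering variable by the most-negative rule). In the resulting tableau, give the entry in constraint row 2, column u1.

-1

Ratio test on column a — row 1: 19/4 = 19/4; row 2: 21/3 = 7. Minimum is 19/4 at row 1 (u1 leaves); pivot element 4.
Divide row 1 by 4; eliminate column a from the other rows.
Second iteration: most negative z-row entry is -9/2 in column b, so b enters.
Ratio test on column b — row 1: (19/4)/(3/4) = 19/3; row 2: (27/4)/(3/4) = 9. Minimum is 19/3 at row 1 (a leaves); pivot element 3/4.
Divide row 1 by 3/4; eliminate column b from the other rows.
After both pivots, the entry at constraint row 2, column u1 is -1.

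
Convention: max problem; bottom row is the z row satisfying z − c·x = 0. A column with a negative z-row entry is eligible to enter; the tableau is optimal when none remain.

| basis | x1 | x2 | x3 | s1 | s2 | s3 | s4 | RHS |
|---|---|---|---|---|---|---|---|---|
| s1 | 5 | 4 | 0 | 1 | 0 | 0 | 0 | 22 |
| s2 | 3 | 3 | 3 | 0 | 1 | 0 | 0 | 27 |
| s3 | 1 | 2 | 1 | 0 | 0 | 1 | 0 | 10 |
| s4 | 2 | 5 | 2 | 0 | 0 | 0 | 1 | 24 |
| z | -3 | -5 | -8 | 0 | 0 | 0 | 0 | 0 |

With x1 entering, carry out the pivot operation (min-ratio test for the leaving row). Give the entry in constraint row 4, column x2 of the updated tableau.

17/5

Ratio test on column x1 — row 1: 22/5 = 22/5; row 2: 27/3 = 9; row 3: 10/1 = 10; row 4: 24/2 = 12. Minimum is 22/5 at row 1 (s1 leaves); pivot element 5.
Divide row 1 by 5; eliminate column x1 from the other rows.
Row 4 update in column x2: 5 − 2·(4/5) = 17/5.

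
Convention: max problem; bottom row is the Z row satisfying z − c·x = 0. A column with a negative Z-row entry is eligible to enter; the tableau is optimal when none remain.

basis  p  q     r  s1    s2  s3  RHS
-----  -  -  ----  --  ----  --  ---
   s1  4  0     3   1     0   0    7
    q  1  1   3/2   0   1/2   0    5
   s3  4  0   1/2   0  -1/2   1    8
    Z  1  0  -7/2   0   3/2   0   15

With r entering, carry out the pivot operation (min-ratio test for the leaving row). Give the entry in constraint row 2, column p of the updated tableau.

Ratio test on column r — row 1: 7/3 = 7/3; row 2: 5/(3/2) = 10/3; row 3: 8/(1/2) = 16. Minimum is 7/3 at row 1 (s1 leaves); pivot element 3.
Divide row 1 by 3; eliminate column r from the other rows.
Row 2 update in column p: 1 − (3/2)·(4/3) = -1.

-1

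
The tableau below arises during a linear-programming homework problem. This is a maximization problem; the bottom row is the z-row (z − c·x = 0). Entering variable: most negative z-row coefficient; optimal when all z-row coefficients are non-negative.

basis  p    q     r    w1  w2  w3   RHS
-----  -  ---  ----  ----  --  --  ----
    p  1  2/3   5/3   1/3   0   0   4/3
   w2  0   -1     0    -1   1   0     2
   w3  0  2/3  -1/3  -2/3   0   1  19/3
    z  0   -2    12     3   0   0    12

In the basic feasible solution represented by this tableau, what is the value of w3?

w3 is basic (row 3); its value is the RHS of that row, 19/3.

19/3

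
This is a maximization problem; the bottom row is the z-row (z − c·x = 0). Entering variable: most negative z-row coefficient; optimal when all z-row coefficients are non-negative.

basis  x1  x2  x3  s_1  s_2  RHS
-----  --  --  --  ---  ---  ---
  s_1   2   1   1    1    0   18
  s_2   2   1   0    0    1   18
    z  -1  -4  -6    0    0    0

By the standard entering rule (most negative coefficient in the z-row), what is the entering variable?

Negative z-row entries: x1: -1, x2: -4, x3: -6.
The most negative is -6 in column x3, so x3 enters.

x3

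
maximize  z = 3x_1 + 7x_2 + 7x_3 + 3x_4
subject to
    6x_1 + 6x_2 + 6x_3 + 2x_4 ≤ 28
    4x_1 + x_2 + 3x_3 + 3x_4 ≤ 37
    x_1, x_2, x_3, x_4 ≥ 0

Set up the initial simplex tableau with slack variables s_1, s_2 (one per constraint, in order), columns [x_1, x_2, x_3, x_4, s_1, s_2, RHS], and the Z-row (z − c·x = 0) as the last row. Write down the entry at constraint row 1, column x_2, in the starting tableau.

6

Constraint 1 has coefficient 6 on x_2.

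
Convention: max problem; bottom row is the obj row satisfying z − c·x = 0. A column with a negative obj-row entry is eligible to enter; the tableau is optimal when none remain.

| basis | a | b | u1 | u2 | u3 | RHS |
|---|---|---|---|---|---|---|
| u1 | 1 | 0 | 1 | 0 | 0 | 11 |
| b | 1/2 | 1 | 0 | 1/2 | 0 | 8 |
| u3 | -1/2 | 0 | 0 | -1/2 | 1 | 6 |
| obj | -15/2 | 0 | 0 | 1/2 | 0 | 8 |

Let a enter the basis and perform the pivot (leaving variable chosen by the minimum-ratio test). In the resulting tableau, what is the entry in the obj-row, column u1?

15/2

Ratio test on column a — row 1: 11/1 = 11; row 2: 8/(1/2) = 16; row 3: entry -1/2 ≤ 0. Minimum is 11 at row 1 (u1 leaves); pivot element 1.
Divide row 1 by 1; eliminate column a from the other rows.
obj-row update in column u1: 0 − (-15/2)·1 = 15/2.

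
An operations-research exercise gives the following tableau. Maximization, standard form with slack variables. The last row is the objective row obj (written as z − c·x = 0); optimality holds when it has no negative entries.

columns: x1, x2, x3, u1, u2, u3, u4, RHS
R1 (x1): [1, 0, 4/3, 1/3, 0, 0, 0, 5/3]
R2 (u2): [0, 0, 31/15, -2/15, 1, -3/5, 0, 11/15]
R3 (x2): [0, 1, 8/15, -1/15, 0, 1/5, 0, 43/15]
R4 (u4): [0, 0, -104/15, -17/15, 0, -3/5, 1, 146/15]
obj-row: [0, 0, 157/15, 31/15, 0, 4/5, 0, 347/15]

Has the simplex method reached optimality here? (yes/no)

Every obj-row coefficient is ≥ 0, so the tableau is optimal.

yes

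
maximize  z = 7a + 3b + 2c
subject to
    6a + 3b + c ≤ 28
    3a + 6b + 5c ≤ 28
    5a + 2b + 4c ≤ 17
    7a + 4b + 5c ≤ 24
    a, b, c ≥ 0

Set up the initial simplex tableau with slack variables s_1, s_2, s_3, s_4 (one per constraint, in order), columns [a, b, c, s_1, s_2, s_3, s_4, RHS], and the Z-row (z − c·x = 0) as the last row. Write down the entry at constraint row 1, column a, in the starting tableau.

Constraint 1 has coefficient 6 on a.

6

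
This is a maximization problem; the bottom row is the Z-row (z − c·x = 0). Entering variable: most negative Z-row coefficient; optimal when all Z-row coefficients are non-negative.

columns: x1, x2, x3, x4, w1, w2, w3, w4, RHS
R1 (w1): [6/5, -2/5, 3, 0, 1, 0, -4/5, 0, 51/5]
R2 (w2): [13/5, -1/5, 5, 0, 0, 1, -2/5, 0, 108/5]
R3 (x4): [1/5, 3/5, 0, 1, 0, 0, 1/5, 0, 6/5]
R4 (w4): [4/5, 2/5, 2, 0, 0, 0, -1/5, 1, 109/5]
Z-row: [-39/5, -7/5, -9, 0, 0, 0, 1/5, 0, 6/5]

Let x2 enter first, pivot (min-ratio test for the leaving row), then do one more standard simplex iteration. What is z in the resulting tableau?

37

Ratio test on column x2 — row 1: entry -2/5 ≤ 0; row 2: entry -1/5 ≤ 0; row 3: (6/5)/(3/5) = 2; row 4: (109/5)/(2/5) = 109/2. Minimum is 2 at row 3 (x4 leaves); pivot element 3/5.
Pivot on row 3; the Z-row RHS becomes 6/5 − (-7/5)·2 = 4.
Next entering variable (most negative Z-row entry -9): x3.
Ratio test on column x3 — row 1: 11/3 = 11/3; row 2: 22/5 = 22/5; row 3: entry 0 ≤ 0; row 4: 21/2 = 21/2. Minimum is 11/3 at row 1 (w1 leaves); pivot element 3.
After the second pivot the Z-row RHS is 4 − (-9)·(11/3) = 37.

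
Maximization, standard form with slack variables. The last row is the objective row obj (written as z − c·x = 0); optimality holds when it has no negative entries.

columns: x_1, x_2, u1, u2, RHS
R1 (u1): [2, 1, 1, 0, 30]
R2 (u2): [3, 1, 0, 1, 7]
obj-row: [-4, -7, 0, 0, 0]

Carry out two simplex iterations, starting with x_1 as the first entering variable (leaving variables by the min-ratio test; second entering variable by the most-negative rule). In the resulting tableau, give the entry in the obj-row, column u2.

Ratio test on column x_1 — row 1: 30/2 = 15; row 2: 7/3 = 7/3. Minimum is 7/3 at row 2 (u2 leaves); pivot element 3.
Divide row 2 by 3; eliminate column x_1 from the other rows.
Second iteration: most negative obj-row entry is -17/3 in column x_2, so x_2 enters.
Ratio test on column x_2 — row 1: (76/3)/(1/3) = 76; row 2: (7/3)/(1/3) = 7. Minimum is 7 at row 2 (x_1 leaves); pivot element 1/3.
Divide row 2 by 1/3; eliminate column x_2 from the other rows.
After both pivots, the entry at the obj-row, column u2 is 7.

7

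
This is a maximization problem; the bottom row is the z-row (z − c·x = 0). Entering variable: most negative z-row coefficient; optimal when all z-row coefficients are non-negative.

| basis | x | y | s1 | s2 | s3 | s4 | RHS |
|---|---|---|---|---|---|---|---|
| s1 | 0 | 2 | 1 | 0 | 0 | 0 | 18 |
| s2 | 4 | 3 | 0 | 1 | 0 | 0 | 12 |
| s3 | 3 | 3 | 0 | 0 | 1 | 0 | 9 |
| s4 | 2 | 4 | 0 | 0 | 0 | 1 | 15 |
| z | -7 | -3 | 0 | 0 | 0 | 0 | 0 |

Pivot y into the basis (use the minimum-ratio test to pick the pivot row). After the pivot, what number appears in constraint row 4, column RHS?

Ratio test on column y — row 1: 18/2 = 9; row 2: 12/3 = 4; row 3: 9/3 = 3; row 4: 15/4 = 15/4. Minimum is 3 at row 3 (s3 leaves); pivot element 3.
Divide row 3 by 3; eliminate column y from the other rows.
Row 4 update in column RHS: 15 − 4·3 = 3.

3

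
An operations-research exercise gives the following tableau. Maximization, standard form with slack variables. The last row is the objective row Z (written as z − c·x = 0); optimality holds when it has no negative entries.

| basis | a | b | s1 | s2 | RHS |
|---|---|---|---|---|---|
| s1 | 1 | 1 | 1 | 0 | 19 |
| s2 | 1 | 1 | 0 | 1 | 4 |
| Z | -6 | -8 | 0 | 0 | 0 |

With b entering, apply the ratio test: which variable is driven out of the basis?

Column b entries and ratios — s1: 19/1 = 19; s2: 4/1 = 4.
Smallest ratio is 4 in the row of s2, so s2 leaves.

s2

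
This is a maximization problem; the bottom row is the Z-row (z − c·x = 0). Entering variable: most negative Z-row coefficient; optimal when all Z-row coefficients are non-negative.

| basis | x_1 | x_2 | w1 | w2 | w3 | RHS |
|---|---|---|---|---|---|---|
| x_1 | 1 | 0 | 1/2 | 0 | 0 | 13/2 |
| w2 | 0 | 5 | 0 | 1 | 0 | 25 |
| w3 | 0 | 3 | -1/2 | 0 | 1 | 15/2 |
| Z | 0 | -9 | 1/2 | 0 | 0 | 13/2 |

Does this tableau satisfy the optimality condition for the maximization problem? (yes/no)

The Z-row has a negative entry -9 in column x_2, so it is not optimal.

no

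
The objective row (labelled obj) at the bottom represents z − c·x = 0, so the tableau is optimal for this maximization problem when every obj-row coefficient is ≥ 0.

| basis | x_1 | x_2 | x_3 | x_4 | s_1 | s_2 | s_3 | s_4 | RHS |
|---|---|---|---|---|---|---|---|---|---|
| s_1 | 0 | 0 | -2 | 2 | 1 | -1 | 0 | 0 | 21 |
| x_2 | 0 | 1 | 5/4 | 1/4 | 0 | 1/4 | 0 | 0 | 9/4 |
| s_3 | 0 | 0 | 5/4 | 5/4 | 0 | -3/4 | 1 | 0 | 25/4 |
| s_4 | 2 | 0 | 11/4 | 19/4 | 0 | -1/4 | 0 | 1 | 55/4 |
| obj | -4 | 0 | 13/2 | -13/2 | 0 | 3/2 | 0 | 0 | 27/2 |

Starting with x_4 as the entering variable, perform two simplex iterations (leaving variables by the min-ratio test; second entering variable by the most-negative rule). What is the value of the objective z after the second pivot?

41

Ratio test on column x_4 — row 1: 21/2 = 21/2; row 2: (9/4)/(1/4) = 9; row 3: (25/4)/(5/4) = 5; row 4: (55/4)/(19/4) = 55/19. Minimum is 55/19 at row 4 (s_4 leaves); pivot element 19/4.
Pivot on row 4; the obj-row RHS becomes 27/2 − (-13/2)·(55/19) = 614/19.
Next entering variable (most negative obj-row entry -24/19): x_1.
Ratio test on column x_1 — row 1: entry -16/19 ≤ 0; row 2: entry -2/19 ≤ 0; row 3: entry -10/19 ≤ 0; row 4: (55/19)/(8/19) = 55/8. Minimum is 55/8 at row 4 (x_4 leaves); pivot element 8/19.
After the second pivot the obj-row RHS is 614/19 − (-24/19)·(55/8) = 41.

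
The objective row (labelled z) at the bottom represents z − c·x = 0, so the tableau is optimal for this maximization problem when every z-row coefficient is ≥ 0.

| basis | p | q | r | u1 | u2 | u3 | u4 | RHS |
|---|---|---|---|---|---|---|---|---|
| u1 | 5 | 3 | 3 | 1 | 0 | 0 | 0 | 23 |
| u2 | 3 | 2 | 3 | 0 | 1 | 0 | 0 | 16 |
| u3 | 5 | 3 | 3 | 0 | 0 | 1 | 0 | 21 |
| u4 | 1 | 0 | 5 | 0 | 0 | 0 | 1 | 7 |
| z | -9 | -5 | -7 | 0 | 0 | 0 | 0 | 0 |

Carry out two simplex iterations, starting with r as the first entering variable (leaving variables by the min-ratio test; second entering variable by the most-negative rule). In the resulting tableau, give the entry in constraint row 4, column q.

Ratio test on column r — row 1: 23/3 = 23/3; row 2: 16/3 = 16/3; row 3: 21/3 = 7; row 4: 7/5 = 7/5. Minimum is 7/5 at row 4 (u4 leaves); pivot element 5.
Divide row 4 by 5; eliminate column r from the other rows.
Second iteration: most negative z-row entry is -38/5 in column p, so p enters.
Ratio test on column p — row 1: (94/5)/(22/5) = 47/11; row 2: (59/5)/(12/5) = 59/12; row 3: (84/5)/(22/5) = 42/11; row 4: (7/5)/(1/5) = 7. Minimum is 42/11 at row 3 (u3 leaves); pivot element 22/5.
Divide row 3 by 22/5; eliminate column p from the other rows.
After both pivots, the entry at constraint row 4, column q is -3/22.

-3/22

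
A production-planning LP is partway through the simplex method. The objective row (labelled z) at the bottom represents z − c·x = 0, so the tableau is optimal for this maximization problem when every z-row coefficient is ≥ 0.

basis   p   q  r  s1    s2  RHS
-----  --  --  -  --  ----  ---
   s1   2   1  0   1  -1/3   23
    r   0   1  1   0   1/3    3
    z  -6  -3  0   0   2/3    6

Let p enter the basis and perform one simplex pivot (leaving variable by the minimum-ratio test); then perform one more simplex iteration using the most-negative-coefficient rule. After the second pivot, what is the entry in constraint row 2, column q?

Ratio test on column p — row 1: 23/2 = 23/2; row 2: entry 0 ≤ 0. Minimum is 23/2 at row 1 (s1 leaves); pivot element 2.
Divide row 1 by 2; eliminate column p from the other rows.
Second iteration: most negative z-row entry is -1/3 in column s2, so s2 enters.
Ratio test on column s2 — row 1: entry -1/6 ≤ 0; row 2: 3/(1/3) = 9. Minimum is 9 at row 2 (r leaves); pivot element 1/3.
Divide row 2 by 1/3; eliminate column s2 from the other rows.
After both pivots, the entry at constraint row 2, column q is 3.

3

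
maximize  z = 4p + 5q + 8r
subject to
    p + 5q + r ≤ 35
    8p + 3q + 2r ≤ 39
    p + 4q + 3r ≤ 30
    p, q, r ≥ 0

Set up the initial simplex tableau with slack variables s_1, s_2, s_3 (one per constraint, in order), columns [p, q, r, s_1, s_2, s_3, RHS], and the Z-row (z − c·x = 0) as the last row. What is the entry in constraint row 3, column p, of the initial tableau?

Constraint 3 has coefficient 1 on p.

1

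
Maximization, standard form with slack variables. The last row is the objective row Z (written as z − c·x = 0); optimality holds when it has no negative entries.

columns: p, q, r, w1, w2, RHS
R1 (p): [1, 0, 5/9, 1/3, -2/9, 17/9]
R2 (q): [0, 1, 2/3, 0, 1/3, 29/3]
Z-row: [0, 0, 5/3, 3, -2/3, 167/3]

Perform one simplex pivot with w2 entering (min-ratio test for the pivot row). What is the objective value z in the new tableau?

Ratio test on column w2 — row 1: entry -2/9 ≤ 0; row 2: (29/3)/(1/3) = 29. Minimum is 29 at row 2 (q leaves); pivot element 1/3.
Pivot on row 2; the Z-row RHS becomes 167/3 − (-2/3)·29 = 75.

75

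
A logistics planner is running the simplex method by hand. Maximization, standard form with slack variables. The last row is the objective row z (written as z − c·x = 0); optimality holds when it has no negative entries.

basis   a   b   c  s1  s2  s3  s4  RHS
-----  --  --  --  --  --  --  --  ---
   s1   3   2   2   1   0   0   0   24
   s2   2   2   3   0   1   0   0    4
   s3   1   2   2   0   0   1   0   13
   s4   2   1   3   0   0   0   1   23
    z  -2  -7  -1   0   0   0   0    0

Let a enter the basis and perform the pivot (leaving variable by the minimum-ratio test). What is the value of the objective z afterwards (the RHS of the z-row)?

Ratio test on column a — row 1: 24/3 = 8; row 2: 4/2 = 2; row 3: 13/1 = 13; row 4: 23/2 = 23/2. Minimum is 2 at row 2 (s2 leaves); pivot element 2.
Pivot on row 2; the z-row RHS becomes 0 − (-2)·2 = 4.

4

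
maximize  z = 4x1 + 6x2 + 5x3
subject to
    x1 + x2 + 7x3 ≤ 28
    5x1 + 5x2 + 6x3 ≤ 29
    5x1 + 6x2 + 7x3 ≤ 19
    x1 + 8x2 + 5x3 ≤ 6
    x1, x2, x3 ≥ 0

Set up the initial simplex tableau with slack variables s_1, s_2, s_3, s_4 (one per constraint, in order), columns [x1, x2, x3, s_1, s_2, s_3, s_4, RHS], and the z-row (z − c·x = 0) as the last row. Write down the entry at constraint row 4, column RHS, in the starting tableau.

6

The RHS of constraint 4 is b_4 = 6.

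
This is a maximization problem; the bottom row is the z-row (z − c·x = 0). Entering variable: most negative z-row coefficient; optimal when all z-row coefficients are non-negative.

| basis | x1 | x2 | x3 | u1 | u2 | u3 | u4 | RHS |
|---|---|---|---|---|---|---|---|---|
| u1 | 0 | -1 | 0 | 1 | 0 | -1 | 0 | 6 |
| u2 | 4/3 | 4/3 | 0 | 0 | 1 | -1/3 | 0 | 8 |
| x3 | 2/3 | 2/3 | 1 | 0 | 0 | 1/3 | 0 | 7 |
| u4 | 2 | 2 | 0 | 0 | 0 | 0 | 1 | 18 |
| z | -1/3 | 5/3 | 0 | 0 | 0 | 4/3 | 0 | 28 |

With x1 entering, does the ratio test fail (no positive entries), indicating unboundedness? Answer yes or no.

no

Column x1 has positive entries in row(s) 2, 3, 4, so the ratio test bounds it — not unbounded.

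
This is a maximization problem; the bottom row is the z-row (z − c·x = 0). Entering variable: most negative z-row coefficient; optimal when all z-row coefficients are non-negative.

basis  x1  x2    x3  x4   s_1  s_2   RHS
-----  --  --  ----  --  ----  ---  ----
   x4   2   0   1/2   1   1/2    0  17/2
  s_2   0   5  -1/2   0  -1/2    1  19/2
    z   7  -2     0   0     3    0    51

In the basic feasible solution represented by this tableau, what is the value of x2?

0

x2 is not in the basis, so in the current basic feasible solution x2 = 0.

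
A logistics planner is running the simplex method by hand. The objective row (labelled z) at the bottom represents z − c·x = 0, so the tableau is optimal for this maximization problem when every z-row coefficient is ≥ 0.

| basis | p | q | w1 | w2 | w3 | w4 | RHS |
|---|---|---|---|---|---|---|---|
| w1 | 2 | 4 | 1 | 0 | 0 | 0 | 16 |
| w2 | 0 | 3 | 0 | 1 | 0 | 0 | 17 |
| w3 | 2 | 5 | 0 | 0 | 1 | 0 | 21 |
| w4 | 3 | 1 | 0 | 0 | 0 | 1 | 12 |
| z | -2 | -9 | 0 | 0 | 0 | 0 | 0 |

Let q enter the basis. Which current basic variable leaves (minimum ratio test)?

w1

Column q entries and ratios — w1: 16/4 = 4; w2: 17/3 = 17/3; w3: 21/5 = 21/5; w4: 12/1 = 12.
Smallest ratio is 4 in the row of w1, so w1 leaves.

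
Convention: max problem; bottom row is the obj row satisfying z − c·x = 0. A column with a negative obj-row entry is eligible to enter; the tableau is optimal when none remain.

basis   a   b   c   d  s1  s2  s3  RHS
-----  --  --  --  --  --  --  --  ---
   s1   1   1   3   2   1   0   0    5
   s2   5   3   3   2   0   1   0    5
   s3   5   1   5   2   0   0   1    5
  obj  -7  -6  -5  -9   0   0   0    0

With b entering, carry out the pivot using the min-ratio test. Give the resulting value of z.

Ratio test on column b — row 1: 5/1 = 5; row 2: 5/3 = 5/3; row 3: 5/1 = 5. Minimum is 5/3 at row 2 (s2 leaves); pivot element 3.
Pivot on row 2; the obj-row RHS becomes 0 − (-6)·(5/3) = 10.

10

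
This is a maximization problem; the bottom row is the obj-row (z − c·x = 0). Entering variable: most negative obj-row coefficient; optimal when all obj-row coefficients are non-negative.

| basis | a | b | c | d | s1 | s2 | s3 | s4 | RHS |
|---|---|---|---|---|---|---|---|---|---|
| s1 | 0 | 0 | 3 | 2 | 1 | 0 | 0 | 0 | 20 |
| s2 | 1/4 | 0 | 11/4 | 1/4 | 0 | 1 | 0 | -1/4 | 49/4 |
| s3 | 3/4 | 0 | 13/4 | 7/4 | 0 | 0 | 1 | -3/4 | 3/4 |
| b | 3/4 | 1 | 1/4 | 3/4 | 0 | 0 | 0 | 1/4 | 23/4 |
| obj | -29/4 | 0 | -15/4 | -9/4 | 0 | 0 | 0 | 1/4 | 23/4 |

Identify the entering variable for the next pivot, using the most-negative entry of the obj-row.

a

Negative obj-row entries: a: -29/4, c: -15/4, d: -9/4.
The most negative is -29/4 in column a, so a enters.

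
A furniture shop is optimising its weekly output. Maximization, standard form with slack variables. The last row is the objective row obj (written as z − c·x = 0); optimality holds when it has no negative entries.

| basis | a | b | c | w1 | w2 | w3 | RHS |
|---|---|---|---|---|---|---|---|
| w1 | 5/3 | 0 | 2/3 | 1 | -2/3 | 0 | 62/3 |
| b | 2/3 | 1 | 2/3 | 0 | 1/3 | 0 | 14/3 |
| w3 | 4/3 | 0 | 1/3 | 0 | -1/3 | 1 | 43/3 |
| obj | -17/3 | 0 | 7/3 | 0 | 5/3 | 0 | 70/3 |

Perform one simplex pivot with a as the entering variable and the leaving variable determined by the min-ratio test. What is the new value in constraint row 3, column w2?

-1

Ratio test on column a — row 1: (62/3)/(5/3) = 62/5; row 2: (14/3)/(2/3) = 7; row 3: (43/3)/(4/3) = 43/4. Minimum is 7 at row 2 (b leaves); pivot element 2/3.
Divide row 2 by 2/3; eliminate column a from the other rows.
Row 3 update in column w2: -1/3 − (4/3)·(1/2) = -1.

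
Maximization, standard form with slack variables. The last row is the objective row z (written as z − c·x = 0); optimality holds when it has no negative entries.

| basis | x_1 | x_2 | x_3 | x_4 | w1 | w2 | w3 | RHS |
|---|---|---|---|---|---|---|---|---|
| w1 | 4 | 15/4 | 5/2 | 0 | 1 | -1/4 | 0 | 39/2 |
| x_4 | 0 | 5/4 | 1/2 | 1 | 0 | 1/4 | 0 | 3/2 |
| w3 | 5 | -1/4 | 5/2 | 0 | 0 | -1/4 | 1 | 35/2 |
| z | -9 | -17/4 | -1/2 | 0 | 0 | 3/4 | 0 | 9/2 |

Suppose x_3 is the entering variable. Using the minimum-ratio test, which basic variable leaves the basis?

x_4

Column x_3 entries and ratios — w1: (39/2)/(5/2) = 39/5; x_4: (3/2)/(1/2) = 3; w3: (35/2)/(5/2) = 7.
Smallest ratio is 3 in the row of x_4, so x_4 leaves.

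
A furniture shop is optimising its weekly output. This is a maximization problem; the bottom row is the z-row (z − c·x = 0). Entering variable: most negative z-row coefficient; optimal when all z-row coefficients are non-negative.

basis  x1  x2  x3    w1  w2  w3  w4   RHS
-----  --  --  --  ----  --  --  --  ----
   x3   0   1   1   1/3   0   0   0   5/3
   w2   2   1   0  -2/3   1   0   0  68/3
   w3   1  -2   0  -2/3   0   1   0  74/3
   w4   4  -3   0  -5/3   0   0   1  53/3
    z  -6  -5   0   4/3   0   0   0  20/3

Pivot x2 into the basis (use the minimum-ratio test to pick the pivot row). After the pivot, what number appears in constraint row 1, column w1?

1/3

Ratio test on column x2 — row 1: (5/3)/1 = 5/3; row 2: (68/3)/1 = 68/3; row 3: entry -2 ≤ 0; row 4: entry -3 ≤ 0. Minimum is 5/3 at row 1 (x3 leaves); pivot element 1.
Divide row 1 by 1; eliminate column x2 from the other rows.
In the new row 1, the w1 entry is the old entry divided by the pivot: (1/3)/1 = 1/3.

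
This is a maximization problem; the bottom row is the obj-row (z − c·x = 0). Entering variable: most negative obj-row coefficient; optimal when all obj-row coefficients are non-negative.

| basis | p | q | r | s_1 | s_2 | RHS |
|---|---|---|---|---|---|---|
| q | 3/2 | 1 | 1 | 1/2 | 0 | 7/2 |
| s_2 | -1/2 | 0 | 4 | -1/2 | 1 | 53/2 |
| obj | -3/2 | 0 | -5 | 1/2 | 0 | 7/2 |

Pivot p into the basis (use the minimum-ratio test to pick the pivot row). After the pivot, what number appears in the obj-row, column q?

Ratio test on column p — row 1: (7/2)/(3/2) = 7/3; row 2: entry -1/2 ≤ 0. Minimum is 7/3 at row 1 (q leaves); pivot element 3/2.
Divide row 1 by 3/2; eliminate column p from the other rows.
obj-row update in column q: 0 − (-3/2)·(2/3) = 1.

1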